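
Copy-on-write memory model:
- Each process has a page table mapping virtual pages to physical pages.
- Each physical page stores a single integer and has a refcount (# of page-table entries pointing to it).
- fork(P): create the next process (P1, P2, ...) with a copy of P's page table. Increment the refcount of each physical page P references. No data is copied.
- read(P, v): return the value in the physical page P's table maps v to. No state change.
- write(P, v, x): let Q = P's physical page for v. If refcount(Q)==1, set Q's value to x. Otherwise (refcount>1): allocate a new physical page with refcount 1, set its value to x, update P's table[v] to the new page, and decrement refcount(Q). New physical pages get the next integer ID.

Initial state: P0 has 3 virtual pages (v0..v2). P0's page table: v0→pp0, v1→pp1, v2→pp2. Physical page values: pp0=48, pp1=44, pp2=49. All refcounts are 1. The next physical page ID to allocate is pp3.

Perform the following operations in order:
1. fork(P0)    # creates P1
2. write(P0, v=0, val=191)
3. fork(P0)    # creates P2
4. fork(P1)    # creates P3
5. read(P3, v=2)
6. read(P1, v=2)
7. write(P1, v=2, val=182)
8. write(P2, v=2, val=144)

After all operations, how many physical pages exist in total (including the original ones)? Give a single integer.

Answer: 6

Derivation:
Op 1: fork(P0) -> P1. 3 ppages; refcounts: pp0:2 pp1:2 pp2:2
Op 2: write(P0, v0, 191). refcount(pp0)=2>1 -> COPY to pp3. 4 ppages; refcounts: pp0:1 pp1:2 pp2:2 pp3:1
Op 3: fork(P0) -> P2. 4 ppages; refcounts: pp0:1 pp1:3 pp2:3 pp3:2
Op 4: fork(P1) -> P3. 4 ppages; refcounts: pp0:2 pp1:4 pp2:4 pp3:2
Op 5: read(P3, v2) -> 49. No state change.
Op 6: read(P1, v2) -> 49. No state change.
Op 7: write(P1, v2, 182). refcount(pp2)=4>1 -> COPY to pp4. 5 ppages; refcounts: pp0:2 pp1:4 pp2:3 pp3:2 pp4:1
Op 8: write(P2, v2, 144). refcount(pp2)=3>1 -> COPY to pp5. 6 ppages; refcounts: pp0:2 pp1:4 pp2:2 pp3:2 pp4:1 pp5:1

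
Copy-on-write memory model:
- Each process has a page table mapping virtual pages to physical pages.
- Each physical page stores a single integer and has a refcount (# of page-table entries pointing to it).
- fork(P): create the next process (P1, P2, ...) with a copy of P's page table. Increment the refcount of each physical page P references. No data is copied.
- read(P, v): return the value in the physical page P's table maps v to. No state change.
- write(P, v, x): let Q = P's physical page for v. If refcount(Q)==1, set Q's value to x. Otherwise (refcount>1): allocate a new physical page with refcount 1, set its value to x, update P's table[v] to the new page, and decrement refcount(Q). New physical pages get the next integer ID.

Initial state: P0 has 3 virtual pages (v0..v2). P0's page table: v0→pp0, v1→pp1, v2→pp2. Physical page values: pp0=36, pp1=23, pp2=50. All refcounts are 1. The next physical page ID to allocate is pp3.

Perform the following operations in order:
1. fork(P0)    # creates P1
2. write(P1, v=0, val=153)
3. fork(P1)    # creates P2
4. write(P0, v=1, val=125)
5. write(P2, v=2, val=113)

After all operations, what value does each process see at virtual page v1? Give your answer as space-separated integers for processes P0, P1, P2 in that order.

Answer: 125 23 23

Derivation:
Op 1: fork(P0) -> P1. 3 ppages; refcounts: pp0:2 pp1:2 pp2:2
Op 2: write(P1, v0, 153). refcount(pp0)=2>1 -> COPY to pp3. 4 ppages; refcounts: pp0:1 pp1:2 pp2:2 pp3:1
Op 3: fork(P1) -> P2. 4 ppages; refcounts: pp0:1 pp1:3 pp2:3 pp3:2
Op 4: write(P0, v1, 125). refcount(pp1)=3>1 -> COPY to pp4. 5 ppages; refcounts: pp0:1 pp1:2 pp2:3 pp3:2 pp4:1
Op 5: write(P2, v2, 113). refcount(pp2)=3>1 -> COPY to pp5. 6 ppages; refcounts: pp0:1 pp1:2 pp2:2 pp3:2 pp4:1 pp5:1
P0: v1 -> pp4 = 125
P1: v1 -> pp1 = 23
P2: v1 -> pp1 = 23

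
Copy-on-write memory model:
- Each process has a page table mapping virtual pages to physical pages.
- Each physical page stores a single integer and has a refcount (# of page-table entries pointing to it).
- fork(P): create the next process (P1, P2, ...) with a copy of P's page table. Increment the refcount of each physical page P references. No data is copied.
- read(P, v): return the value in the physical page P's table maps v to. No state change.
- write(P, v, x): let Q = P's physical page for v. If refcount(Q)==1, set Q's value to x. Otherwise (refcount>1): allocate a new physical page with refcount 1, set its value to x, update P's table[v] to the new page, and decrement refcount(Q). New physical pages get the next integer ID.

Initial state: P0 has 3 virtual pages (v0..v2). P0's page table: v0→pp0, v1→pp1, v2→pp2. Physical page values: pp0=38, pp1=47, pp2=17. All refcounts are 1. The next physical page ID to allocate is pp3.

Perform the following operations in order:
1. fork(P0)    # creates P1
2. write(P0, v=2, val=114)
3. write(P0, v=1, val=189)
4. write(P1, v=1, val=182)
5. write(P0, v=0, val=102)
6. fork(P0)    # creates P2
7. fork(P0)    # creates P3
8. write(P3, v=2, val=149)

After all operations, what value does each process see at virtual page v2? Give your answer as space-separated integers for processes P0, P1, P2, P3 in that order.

Op 1: fork(P0) -> P1. 3 ppages; refcounts: pp0:2 pp1:2 pp2:2
Op 2: write(P0, v2, 114). refcount(pp2)=2>1 -> COPY to pp3. 4 ppages; refcounts: pp0:2 pp1:2 pp2:1 pp3:1
Op 3: write(P0, v1, 189). refcount(pp1)=2>1 -> COPY to pp4. 5 ppages; refcounts: pp0:2 pp1:1 pp2:1 pp3:1 pp4:1
Op 4: write(P1, v1, 182). refcount(pp1)=1 -> write in place. 5 ppages; refcounts: pp0:2 pp1:1 pp2:1 pp3:1 pp4:1
Op 5: write(P0, v0, 102). refcount(pp0)=2>1 -> COPY to pp5. 6 ppages; refcounts: pp0:1 pp1:1 pp2:1 pp3:1 pp4:1 pp5:1
Op 6: fork(P0) -> P2. 6 ppages; refcounts: pp0:1 pp1:1 pp2:1 pp3:2 pp4:2 pp5:2
Op 7: fork(P0) -> P3. 6 ppages; refcounts: pp0:1 pp1:1 pp2:1 pp3:3 pp4:3 pp5:3
Op 8: write(P3, v2, 149). refcount(pp3)=3>1 -> COPY to pp6. 7 ppages; refcounts: pp0:1 pp1:1 pp2:1 pp3:2 pp4:3 pp5:3 pp6:1
P0: v2 -> pp3 = 114
P1: v2 -> pp2 = 17
P2: v2 -> pp3 = 114
P3: v2 -> pp6 = 149

Answer: 114 17 114 149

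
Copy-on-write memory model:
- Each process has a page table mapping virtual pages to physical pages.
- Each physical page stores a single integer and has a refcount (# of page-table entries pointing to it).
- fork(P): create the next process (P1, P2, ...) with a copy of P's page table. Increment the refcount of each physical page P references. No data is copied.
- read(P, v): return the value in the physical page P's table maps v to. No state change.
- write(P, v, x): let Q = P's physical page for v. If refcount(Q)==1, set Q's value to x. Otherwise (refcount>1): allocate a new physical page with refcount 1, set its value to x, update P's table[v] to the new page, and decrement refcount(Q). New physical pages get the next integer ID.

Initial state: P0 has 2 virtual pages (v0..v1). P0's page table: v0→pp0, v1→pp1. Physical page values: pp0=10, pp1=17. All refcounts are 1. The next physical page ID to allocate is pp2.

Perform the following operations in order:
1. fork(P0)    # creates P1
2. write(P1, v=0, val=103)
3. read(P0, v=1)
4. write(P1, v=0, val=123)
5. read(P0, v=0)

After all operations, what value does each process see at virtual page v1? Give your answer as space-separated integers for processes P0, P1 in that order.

Op 1: fork(P0) -> P1. 2 ppages; refcounts: pp0:2 pp1:2
Op 2: write(P1, v0, 103). refcount(pp0)=2>1 -> COPY to pp2. 3 ppages; refcounts: pp0:1 pp1:2 pp2:1
Op 3: read(P0, v1) -> 17. No state change.
Op 4: write(P1, v0, 123). refcount(pp2)=1 -> write in place. 3 ppages; refcounts: pp0:1 pp1:2 pp2:1
Op 5: read(P0, v0) -> 10. No state change.
P0: v1 -> pp1 = 17
P1: v1 -> pp1 = 17

Answer: 17 17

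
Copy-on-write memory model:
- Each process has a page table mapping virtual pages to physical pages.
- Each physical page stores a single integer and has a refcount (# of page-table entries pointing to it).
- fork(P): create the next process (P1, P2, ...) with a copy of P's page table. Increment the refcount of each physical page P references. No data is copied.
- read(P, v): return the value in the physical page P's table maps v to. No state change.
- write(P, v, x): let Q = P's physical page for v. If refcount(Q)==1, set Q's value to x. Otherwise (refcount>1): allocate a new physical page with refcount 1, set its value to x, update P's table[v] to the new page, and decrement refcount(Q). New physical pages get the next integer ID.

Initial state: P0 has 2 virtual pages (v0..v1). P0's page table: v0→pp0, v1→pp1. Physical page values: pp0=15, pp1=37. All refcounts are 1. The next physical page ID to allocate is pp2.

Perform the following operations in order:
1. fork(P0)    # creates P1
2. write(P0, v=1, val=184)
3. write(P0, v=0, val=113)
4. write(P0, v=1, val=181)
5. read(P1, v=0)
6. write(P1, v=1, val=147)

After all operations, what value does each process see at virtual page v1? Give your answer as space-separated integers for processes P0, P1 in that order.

Answer: 181 147

Derivation:
Op 1: fork(P0) -> P1. 2 ppages; refcounts: pp0:2 pp1:2
Op 2: write(P0, v1, 184). refcount(pp1)=2>1 -> COPY to pp2. 3 ppages; refcounts: pp0:2 pp1:1 pp2:1
Op 3: write(P0, v0, 113). refcount(pp0)=2>1 -> COPY to pp3. 4 ppages; refcounts: pp0:1 pp1:1 pp2:1 pp3:1
Op 4: write(P0, v1, 181). refcount(pp2)=1 -> write in place. 4 ppages; refcounts: pp0:1 pp1:1 pp2:1 pp3:1
Op 5: read(P1, v0) -> 15. No state change.
Op 6: write(P1, v1, 147). refcount(pp1)=1 -> write in place. 4 ppages; refcounts: pp0:1 pp1:1 pp2:1 pp3:1
P0: v1 -> pp2 = 181
P1: v1 -> pp1 = 147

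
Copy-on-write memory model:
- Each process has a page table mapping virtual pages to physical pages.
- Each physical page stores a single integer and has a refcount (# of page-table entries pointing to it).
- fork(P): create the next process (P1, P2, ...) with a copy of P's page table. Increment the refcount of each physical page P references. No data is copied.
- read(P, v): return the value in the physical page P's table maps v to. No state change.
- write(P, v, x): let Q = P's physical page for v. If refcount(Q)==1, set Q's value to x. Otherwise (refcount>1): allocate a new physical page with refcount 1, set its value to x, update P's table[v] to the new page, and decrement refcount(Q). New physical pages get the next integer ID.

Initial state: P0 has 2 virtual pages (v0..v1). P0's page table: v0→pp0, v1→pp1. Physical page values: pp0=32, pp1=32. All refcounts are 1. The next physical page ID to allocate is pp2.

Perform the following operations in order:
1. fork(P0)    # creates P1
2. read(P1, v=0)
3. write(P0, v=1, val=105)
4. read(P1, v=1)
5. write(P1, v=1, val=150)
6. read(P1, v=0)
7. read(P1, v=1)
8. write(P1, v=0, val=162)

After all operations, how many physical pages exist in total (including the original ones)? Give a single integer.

Op 1: fork(P0) -> P1. 2 ppages; refcounts: pp0:2 pp1:2
Op 2: read(P1, v0) -> 32. No state change.
Op 3: write(P0, v1, 105). refcount(pp1)=2>1 -> COPY to pp2. 3 ppages; refcounts: pp0:2 pp1:1 pp2:1
Op 4: read(P1, v1) -> 32. No state change.
Op 5: write(P1, v1, 150). refcount(pp1)=1 -> write in place. 3 ppages; refcounts: pp0:2 pp1:1 pp2:1
Op 6: read(P1, v0) -> 32. No state change.
Op 7: read(P1, v1) -> 150. No state change.
Op 8: write(P1, v0, 162). refcount(pp0)=2>1 -> COPY to pp3. 4 ppages; refcounts: pp0:1 pp1:1 pp2:1 pp3:1

Answer: 4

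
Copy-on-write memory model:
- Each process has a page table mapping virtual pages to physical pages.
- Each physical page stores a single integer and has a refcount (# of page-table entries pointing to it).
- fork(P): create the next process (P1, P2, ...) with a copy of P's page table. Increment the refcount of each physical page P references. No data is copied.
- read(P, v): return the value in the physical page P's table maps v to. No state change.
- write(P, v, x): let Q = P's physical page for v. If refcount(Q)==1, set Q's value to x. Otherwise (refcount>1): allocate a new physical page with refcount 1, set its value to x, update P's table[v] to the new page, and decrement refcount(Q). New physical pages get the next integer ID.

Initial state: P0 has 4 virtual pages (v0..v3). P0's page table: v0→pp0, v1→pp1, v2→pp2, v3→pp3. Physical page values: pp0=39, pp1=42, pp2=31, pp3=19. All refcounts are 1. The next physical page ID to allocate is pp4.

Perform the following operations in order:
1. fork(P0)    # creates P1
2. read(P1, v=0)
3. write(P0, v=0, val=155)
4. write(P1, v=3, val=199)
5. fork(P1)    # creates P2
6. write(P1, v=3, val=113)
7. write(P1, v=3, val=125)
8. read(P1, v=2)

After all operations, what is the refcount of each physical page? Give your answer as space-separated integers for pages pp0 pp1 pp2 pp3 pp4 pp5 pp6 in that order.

Op 1: fork(P0) -> P1. 4 ppages; refcounts: pp0:2 pp1:2 pp2:2 pp3:2
Op 2: read(P1, v0) -> 39. No state change.
Op 3: write(P0, v0, 155). refcount(pp0)=2>1 -> COPY to pp4. 5 ppages; refcounts: pp0:1 pp1:2 pp2:2 pp3:2 pp4:1
Op 4: write(P1, v3, 199). refcount(pp3)=2>1 -> COPY to pp5. 6 ppages; refcounts: pp0:1 pp1:2 pp2:2 pp3:1 pp4:1 pp5:1
Op 5: fork(P1) -> P2. 6 ppages; refcounts: pp0:2 pp1:3 pp2:3 pp3:1 pp4:1 pp5:2
Op 6: write(P1, v3, 113). refcount(pp5)=2>1 -> COPY to pp6. 7 ppages; refcounts: pp0:2 pp1:3 pp2:3 pp3:1 pp4:1 pp5:1 pp6:1
Op 7: write(P1, v3, 125). refcount(pp6)=1 -> write in place. 7 ppages; refcounts: pp0:2 pp1:3 pp2:3 pp3:1 pp4:1 pp5:1 pp6:1
Op 8: read(P1, v2) -> 31. No state change.

Answer: 2 3 3 1 1 1 1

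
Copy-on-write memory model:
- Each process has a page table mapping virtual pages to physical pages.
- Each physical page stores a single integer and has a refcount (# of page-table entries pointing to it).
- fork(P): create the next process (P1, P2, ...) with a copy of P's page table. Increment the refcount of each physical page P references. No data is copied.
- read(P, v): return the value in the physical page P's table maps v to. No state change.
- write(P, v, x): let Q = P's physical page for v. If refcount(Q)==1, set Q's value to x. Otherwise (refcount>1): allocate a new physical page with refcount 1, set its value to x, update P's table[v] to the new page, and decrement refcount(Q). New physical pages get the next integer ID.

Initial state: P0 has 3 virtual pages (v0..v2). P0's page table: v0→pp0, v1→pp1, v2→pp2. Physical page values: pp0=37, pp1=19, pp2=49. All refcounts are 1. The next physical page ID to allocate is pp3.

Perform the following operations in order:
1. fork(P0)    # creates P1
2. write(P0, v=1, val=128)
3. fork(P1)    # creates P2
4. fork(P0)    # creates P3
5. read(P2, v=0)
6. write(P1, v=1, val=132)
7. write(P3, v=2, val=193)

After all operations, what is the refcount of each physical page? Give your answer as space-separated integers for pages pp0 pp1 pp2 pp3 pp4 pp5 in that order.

Answer: 4 1 3 2 1 1

Derivation:
Op 1: fork(P0) -> P1. 3 ppages; refcounts: pp0:2 pp1:2 pp2:2
Op 2: write(P0, v1, 128). refcount(pp1)=2>1 -> COPY to pp3. 4 ppages; refcounts: pp0:2 pp1:1 pp2:2 pp3:1
Op 3: fork(P1) -> P2. 4 ppages; refcounts: pp0:3 pp1:2 pp2:3 pp3:1
Op 4: fork(P0) -> P3. 4 ppages; refcounts: pp0:4 pp1:2 pp2:4 pp3:2
Op 5: read(P2, v0) -> 37. No state change.
Op 6: write(P1, v1, 132). refcount(pp1)=2>1 -> COPY to pp4. 5 ppages; refcounts: pp0:4 pp1:1 pp2:4 pp3:2 pp4:1
Op 7: write(P3, v2, 193). refcount(pp2)=4>1 -> COPY to pp5. 6 ppages; refcounts: pp0:4 pp1:1 pp2:3 pp3:2 pp4:1 pp5:1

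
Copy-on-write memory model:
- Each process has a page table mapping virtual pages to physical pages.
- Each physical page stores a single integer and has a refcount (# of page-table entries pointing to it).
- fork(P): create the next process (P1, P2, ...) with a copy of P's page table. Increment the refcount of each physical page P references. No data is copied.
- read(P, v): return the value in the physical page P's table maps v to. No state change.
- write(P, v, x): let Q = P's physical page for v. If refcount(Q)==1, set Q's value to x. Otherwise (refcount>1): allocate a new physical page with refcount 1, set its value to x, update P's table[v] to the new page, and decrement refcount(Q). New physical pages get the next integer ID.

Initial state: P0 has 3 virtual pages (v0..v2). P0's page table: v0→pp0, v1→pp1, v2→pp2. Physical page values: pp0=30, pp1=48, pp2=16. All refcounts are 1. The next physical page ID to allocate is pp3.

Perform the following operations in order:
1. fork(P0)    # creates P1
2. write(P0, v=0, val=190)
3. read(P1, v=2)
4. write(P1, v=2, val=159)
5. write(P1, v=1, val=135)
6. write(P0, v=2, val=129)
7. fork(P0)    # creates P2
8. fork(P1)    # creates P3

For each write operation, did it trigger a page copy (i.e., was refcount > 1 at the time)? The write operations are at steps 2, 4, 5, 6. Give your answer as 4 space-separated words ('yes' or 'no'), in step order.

Op 1: fork(P0) -> P1. 3 ppages; refcounts: pp0:2 pp1:2 pp2:2
Op 2: write(P0, v0, 190). refcount(pp0)=2>1 -> COPY to pp3. 4 ppages; refcounts: pp0:1 pp1:2 pp2:2 pp3:1
Op 3: read(P1, v2) -> 16. No state change.
Op 4: write(P1, v2, 159). refcount(pp2)=2>1 -> COPY to pp4. 5 ppages; refcounts: pp0:1 pp1:2 pp2:1 pp3:1 pp4:1
Op 5: write(P1, v1, 135). refcount(pp1)=2>1 -> COPY to pp5. 6 ppages; refcounts: pp0:1 pp1:1 pp2:1 pp3:1 pp4:1 pp5:1
Op 6: write(P0, v2, 129). refcount(pp2)=1 -> write in place. 6 ppages; refcounts: pp0:1 pp1:1 pp2:1 pp3:1 pp4:1 pp5:1
Op 7: fork(P0) -> P2. 6 ppages; refcounts: pp0:1 pp1:2 pp2:2 pp3:2 pp4:1 pp5:1
Op 8: fork(P1) -> P3. 6 ppages; refcounts: pp0:2 pp1:2 pp2:2 pp3:2 pp4:2 pp5:2

yes yes yes no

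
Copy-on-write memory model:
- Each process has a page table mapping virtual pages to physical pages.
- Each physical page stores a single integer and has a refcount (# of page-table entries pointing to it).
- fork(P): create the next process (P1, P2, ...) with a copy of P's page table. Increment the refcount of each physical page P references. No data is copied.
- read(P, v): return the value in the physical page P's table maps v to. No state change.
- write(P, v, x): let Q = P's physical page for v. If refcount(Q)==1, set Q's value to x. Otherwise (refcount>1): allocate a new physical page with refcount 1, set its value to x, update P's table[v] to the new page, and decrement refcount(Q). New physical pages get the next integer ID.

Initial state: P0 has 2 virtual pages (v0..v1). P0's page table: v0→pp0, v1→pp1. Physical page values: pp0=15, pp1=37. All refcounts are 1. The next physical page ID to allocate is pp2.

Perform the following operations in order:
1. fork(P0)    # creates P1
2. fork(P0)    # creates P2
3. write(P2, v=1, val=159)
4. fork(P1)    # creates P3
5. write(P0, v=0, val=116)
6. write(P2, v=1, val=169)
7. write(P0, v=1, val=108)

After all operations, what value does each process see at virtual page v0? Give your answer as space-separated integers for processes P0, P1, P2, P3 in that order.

Op 1: fork(P0) -> P1. 2 ppages; refcounts: pp0:2 pp1:2
Op 2: fork(P0) -> P2. 2 ppages; refcounts: pp0:3 pp1:3
Op 3: write(P2, v1, 159). refcount(pp1)=3>1 -> COPY to pp2. 3 ppages; refcounts: pp0:3 pp1:2 pp2:1
Op 4: fork(P1) -> P3. 3 ppages; refcounts: pp0:4 pp1:3 pp2:1
Op 5: write(P0, v0, 116). refcount(pp0)=4>1 -> COPY to pp3. 4 ppages; refcounts: pp0:3 pp1:3 pp2:1 pp3:1
Op 6: write(P2, v1, 169). refcount(pp2)=1 -> write in place. 4 ppages; refcounts: pp0:3 pp1:3 pp2:1 pp3:1
Op 7: write(P0, v1, 108). refcount(pp1)=3>1 -> COPY to pp4. 5 ppages; refcounts: pp0:3 pp1:2 pp2:1 pp3:1 pp4:1
P0: v0 -> pp3 = 116
P1: v0 -> pp0 = 15
P2: v0 -> pp0 = 15
P3: v0 -> pp0 = 15

Answer: 116 15 15 15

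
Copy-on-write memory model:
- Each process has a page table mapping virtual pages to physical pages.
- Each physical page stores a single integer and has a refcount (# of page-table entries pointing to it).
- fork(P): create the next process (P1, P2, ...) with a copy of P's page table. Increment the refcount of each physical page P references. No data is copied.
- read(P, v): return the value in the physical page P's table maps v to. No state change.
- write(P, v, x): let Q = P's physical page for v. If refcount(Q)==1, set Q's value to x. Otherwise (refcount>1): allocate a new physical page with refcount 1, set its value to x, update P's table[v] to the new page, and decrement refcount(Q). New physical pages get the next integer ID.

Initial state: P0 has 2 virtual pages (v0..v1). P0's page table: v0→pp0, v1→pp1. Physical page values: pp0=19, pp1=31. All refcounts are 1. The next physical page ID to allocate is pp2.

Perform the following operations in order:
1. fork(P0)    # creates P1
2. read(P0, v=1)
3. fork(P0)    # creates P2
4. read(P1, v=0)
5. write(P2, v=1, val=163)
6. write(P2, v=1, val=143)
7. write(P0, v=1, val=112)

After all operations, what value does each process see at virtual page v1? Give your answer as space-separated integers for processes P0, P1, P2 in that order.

Answer: 112 31 143

Derivation:
Op 1: fork(P0) -> P1. 2 ppages; refcounts: pp0:2 pp1:2
Op 2: read(P0, v1) -> 31. No state change.
Op 3: fork(P0) -> P2. 2 ppages; refcounts: pp0:3 pp1:3
Op 4: read(P1, v0) -> 19. No state change.
Op 5: write(P2, v1, 163). refcount(pp1)=3>1 -> COPY to pp2. 3 ppages; refcounts: pp0:3 pp1:2 pp2:1
Op 6: write(P2, v1, 143). refcount(pp2)=1 -> write in place. 3 ppages; refcounts: pp0:3 pp1:2 pp2:1
Op 7: write(P0, v1, 112). refcount(pp1)=2>1 -> COPY to pp3. 4 ppages; refcounts: pp0:3 pp1:1 pp2:1 pp3:1
P0: v1 -> pp3 = 112
P1: v1 -> pp1 = 31
P2: v1 -> pp2 = 143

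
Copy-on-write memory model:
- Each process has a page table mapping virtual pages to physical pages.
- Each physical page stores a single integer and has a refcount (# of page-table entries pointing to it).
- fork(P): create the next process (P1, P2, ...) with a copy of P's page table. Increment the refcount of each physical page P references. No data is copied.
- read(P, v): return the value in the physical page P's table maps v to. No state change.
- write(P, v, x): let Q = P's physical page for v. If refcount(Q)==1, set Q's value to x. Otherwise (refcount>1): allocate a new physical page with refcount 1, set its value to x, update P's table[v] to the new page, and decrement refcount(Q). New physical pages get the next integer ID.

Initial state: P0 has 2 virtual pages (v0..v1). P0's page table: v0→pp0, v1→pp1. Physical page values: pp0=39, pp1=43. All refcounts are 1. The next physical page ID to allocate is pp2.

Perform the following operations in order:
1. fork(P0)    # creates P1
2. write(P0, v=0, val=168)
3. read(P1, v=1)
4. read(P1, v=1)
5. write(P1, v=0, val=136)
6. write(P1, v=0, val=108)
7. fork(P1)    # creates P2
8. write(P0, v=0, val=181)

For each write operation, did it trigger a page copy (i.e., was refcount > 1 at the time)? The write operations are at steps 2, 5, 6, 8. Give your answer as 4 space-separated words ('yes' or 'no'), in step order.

Op 1: fork(P0) -> P1. 2 ppages; refcounts: pp0:2 pp1:2
Op 2: write(P0, v0, 168). refcount(pp0)=2>1 -> COPY to pp2. 3 ppages; refcounts: pp0:1 pp1:2 pp2:1
Op 3: read(P1, v1) -> 43. No state change.
Op 4: read(P1, v1) -> 43. No state change.
Op 5: write(P1, v0, 136). refcount(pp0)=1 -> write in place. 3 ppages; refcounts: pp0:1 pp1:2 pp2:1
Op 6: write(P1, v0, 108). refcount(pp0)=1 -> write in place. 3 ppages; refcounts: pp0:1 pp1:2 pp2:1
Op 7: fork(P1) -> P2. 3 ppages; refcounts: pp0:2 pp1:3 pp2:1
Op 8: write(P0, v0, 181). refcount(pp2)=1 -> write in place. 3 ppages; refcounts: pp0:2 pp1:3 pp2:1

yes no no no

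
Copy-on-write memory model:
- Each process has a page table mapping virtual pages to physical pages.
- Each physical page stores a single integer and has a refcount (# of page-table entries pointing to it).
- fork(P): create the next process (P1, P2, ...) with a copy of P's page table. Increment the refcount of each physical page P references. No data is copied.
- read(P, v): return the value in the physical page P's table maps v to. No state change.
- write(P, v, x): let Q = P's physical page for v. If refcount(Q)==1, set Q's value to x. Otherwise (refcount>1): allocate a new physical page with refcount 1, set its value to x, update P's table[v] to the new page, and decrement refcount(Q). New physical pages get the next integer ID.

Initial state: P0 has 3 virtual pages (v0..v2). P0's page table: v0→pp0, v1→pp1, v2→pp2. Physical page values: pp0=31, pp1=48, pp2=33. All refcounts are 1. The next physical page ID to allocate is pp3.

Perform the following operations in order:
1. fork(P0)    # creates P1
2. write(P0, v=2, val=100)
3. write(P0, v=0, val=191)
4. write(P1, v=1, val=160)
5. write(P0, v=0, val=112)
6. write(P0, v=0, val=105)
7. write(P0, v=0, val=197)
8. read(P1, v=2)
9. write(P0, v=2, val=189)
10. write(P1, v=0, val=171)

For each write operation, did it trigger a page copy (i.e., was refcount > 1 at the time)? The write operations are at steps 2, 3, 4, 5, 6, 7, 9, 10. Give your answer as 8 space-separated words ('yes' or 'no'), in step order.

Op 1: fork(P0) -> P1. 3 ppages; refcounts: pp0:2 pp1:2 pp2:2
Op 2: write(P0, v2, 100). refcount(pp2)=2>1 -> COPY to pp3. 4 ppages; refcounts: pp0:2 pp1:2 pp2:1 pp3:1
Op 3: write(P0, v0, 191). refcount(pp0)=2>1 -> COPY to pp4. 5 ppages; refcounts: pp0:1 pp1:2 pp2:1 pp3:1 pp4:1
Op 4: write(P1, v1, 160). refcount(pp1)=2>1 -> COPY to pp5. 6 ppages; refcounts: pp0:1 pp1:1 pp2:1 pp3:1 pp4:1 pp5:1
Op 5: write(P0, v0, 112). refcount(pp4)=1 -> write in place. 6 ppages; refcounts: pp0:1 pp1:1 pp2:1 pp3:1 pp4:1 pp5:1
Op 6: write(P0, v0, 105). refcount(pp4)=1 -> write in place. 6 ppages; refcounts: pp0:1 pp1:1 pp2:1 pp3:1 pp4:1 pp5:1
Op 7: write(P0, v0, 197). refcount(pp4)=1 -> write in place. 6 ppages; refcounts: pp0:1 pp1:1 pp2:1 pp3:1 pp4:1 pp5:1
Op 8: read(P1, v2) -> 33. No state change.
Op 9: write(P0, v2, 189). refcount(pp3)=1 -> write in place. 6 ppages; refcounts: pp0:1 pp1:1 pp2:1 pp3:1 pp4:1 pp5:1
Op 10: write(P1, v0, 171). refcount(pp0)=1 -> write in place. 6 ppages; refcounts: pp0:1 pp1:1 pp2:1 pp3:1 pp4:1 pp5:1

yes yes yes no no no no no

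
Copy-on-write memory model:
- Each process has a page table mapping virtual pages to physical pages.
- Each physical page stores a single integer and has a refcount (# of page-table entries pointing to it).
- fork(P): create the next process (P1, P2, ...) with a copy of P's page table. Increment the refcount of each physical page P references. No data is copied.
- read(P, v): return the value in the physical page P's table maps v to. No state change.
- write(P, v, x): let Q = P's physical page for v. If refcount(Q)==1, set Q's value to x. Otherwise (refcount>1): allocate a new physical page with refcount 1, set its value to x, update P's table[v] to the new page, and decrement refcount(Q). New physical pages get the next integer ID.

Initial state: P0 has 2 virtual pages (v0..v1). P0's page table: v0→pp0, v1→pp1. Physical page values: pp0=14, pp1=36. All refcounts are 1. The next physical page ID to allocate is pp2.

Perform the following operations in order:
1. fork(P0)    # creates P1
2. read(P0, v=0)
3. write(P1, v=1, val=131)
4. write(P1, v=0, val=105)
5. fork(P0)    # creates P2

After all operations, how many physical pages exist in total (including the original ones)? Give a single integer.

Op 1: fork(P0) -> P1. 2 ppages; refcounts: pp0:2 pp1:2
Op 2: read(P0, v0) -> 14. No state change.
Op 3: write(P1, v1, 131). refcount(pp1)=2>1 -> COPY to pp2. 3 ppages; refcounts: pp0:2 pp1:1 pp2:1
Op 4: write(P1, v0, 105). refcount(pp0)=2>1 -> COPY to pp3. 4 ppages; refcounts: pp0:1 pp1:1 pp2:1 pp3:1
Op 5: fork(P0) -> P2. 4 ppages; refcounts: pp0:2 pp1:2 pp2:1 pp3:1

Answer: 4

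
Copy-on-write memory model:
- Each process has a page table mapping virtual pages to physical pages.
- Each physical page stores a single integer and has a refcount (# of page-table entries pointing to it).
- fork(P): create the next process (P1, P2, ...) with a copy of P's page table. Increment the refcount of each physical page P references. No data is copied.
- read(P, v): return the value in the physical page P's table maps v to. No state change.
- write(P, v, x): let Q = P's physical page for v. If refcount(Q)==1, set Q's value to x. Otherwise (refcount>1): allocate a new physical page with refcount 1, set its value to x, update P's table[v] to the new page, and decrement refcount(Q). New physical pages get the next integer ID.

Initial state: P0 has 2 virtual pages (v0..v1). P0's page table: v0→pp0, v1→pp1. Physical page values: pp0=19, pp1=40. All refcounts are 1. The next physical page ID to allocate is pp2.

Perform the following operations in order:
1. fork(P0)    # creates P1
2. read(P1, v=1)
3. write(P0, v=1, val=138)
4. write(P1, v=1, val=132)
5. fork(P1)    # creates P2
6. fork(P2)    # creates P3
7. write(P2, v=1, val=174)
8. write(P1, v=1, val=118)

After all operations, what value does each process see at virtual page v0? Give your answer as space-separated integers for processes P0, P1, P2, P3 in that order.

Answer: 19 19 19 19

Derivation:
Op 1: fork(P0) -> P1. 2 ppages; refcounts: pp0:2 pp1:2
Op 2: read(P1, v1) -> 40. No state change.
Op 3: write(P0, v1, 138). refcount(pp1)=2>1 -> COPY to pp2. 3 ppages; refcounts: pp0:2 pp1:1 pp2:1
Op 4: write(P1, v1, 132). refcount(pp1)=1 -> write in place. 3 ppages; refcounts: pp0:2 pp1:1 pp2:1
Op 5: fork(P1) -> P2. 3 ppages; refcounts: pp0:3 pp1:2 pp2:1
Op 6: fork(P2) -> P3. 3 ppages; refcounts: pp0:4 pp1:3 pp2:1
Op 7: write(P2, v1, 174). refcount(pp1)=3>1 -> COPY to pp3. 4 ppages; refcounts: pp0:4 pp1:2 pp2:1 pp3:1
Op 8: write(P1, v1, 118). refcount(pp1)=2>1 -> COPY to pp4. 5 ppages; refcounts: pp0:4 pp1:1 pp2:1 pp3:1 pp4:1
P0: v0 -> pp0 = 19
P1: v0 -> pp0 = 19
P2: v0 -> pp0 = 19
P3: v0 -> pp0 = 19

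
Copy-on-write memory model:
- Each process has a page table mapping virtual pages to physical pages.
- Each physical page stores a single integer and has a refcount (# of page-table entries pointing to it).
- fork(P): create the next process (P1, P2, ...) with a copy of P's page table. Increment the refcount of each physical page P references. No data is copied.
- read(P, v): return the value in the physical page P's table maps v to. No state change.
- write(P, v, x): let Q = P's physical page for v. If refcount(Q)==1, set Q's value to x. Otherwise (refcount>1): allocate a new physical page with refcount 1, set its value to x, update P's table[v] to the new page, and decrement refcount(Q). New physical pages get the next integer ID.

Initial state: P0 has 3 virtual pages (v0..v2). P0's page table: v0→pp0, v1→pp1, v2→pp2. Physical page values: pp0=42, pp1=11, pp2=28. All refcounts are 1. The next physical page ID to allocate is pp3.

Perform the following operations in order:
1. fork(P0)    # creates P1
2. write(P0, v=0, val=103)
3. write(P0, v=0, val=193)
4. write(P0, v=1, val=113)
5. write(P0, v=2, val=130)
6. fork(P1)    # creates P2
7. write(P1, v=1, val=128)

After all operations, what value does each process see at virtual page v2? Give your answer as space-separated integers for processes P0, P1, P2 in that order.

Op 1: fork(P0) -> P1. 3 ppages; refcounts: pp0:2 pp1:2 pp2:2
Op 2: write(P0, v0, 103). refcount(pp0)=2>1 -> COPY to pp3. 4 ppages; refcounts: pp0:1 pp1:2 pp2:2 pp3:1
Op 3: write(P0, v0, 193). refcount(pp3)=1 -> write in place. 4 ppages; refcounts: pp0:1 pp1:2 pp2:2 pp3:1
Op 4: write(P0, v1, 113). refcount(pp1)=2>1 -> COPY to pp4. 5 ppages; refcounts: pp0:1 pp1:1 pp2:2 pp3:1 pp4:1
Op 5: write(P0, v2, 130). refcount(pp2)=2>1 -> COPY to pp5. 6 ppages; refcounts: pp0:1 pp1:1 pp2:1 pp3:1 pp4:1 pp5:1
Op 6: fork(P1) -> P2. 6 ppages; refcounts: pp0:2 pp1:2 pp2:2 pp3:1 pp4:1 pp5:1
Op 7: write(P1, v1, 128). refcount(pp1)=2>1 -> COPY to pp6. 7 ppages; refcounts: pp0:2 pp1:1 pp2:2 pp3:1 pp4:1 pp5:1 pp6:1
P0: v2 -> pp5 = 130
P1: v2 -> pp2 = 28
P2: v2 -> pp2 = 28

Answer: 130 28 28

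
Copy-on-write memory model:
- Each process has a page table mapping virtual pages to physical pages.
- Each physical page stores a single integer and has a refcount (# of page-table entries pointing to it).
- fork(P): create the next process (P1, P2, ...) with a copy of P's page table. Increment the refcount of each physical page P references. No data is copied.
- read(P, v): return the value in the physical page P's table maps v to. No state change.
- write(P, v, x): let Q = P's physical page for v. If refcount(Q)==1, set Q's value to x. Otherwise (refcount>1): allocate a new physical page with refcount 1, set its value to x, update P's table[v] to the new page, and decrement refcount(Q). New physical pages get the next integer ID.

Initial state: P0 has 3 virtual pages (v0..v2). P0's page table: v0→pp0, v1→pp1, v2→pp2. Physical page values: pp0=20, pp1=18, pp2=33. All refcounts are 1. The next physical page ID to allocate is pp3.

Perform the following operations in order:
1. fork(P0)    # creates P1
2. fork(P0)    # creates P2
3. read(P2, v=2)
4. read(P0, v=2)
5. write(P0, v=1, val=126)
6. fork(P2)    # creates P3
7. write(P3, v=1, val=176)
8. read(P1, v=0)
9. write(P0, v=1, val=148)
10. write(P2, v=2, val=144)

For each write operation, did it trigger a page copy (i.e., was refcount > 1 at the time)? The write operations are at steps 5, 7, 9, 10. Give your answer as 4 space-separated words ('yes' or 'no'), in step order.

Op 1: fork(P0) -> P1. 3 ppages; refcounts: pp0:2 pp1:2 pp2:2
Op 2: fork(P0) -> P2. 3 ppages; refcounts: pp0:3 pp1:3 pp2:3
Op 3: read(P2, v2) -> 33. No state change.
Op 4: read(P0, v2) -> 33. No state change.
Op 5: write(P0, v1, 126). refcount(pp1)=3>1 -> COPY to pp3. 4 ppages; refcounts: pp0:3 pp1:2 pp2:3 pp3:1
Op 6: fork(P2) -> P3. 4 ppages; refcounts: pp0:4 pp1:3 pp2:4 pp3:1
Op 7: write(P3, v1, 176). refcount(pp1)=3>1 -> COPY to pp4. 5 ppages; refcounts: pp0:4 pp1:2 pp2:4 pp3:1 pp4:1
Op 8: read(P1, v0) -> 20. No state change.
Op 9: write(P0, v1, 148). refcount(pp3)=1 -> write in place. 5 ppages; refcounts: pp0:4 pp1:2 pp2:4 pp3:1 pp4:1
Op 10: write(P2, v2, 144). refcount(pp2)=4>1 -> COPY to pp5. 6 ppages; refcounts: pp0:4 pp1:2 pp2:3 pp3:1 pp4:1 pp5:1

yes yes no yes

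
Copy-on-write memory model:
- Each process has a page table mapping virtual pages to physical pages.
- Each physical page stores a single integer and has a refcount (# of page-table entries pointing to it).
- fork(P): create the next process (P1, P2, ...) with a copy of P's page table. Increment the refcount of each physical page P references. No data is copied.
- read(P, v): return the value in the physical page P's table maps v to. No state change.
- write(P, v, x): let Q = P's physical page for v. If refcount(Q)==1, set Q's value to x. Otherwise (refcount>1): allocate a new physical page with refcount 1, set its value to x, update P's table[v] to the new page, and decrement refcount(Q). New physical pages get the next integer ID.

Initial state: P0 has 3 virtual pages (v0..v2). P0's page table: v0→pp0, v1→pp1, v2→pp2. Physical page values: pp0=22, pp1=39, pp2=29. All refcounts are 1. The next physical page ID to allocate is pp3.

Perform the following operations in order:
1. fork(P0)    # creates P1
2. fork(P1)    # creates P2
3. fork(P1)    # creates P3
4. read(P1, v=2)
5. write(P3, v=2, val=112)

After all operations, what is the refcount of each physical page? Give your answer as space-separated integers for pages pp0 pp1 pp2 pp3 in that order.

Op 1: fork(P0) -> P1. 3 ppages; refcounts: pp0:2 pp1:2 pp2:2
Op 2: fork(P1) -> P2. 3 ppages; refcounts: pp0:3 pp1:3 pp2:3
Op 3: fork(P1) -> P3. 3 ppages; refcounts: pp0:4 pp1:4 pp2:4
Op 4: read(P1, v2) -> 29. No state change.
Op 5: write(P3, v2, 112). refcount(pp2)=4>1 -> COPY to pp3. 4 ppages; refcounts: pp0:4 pp1:4 pp2:3 pp3:1

Answer: 4 4 3 1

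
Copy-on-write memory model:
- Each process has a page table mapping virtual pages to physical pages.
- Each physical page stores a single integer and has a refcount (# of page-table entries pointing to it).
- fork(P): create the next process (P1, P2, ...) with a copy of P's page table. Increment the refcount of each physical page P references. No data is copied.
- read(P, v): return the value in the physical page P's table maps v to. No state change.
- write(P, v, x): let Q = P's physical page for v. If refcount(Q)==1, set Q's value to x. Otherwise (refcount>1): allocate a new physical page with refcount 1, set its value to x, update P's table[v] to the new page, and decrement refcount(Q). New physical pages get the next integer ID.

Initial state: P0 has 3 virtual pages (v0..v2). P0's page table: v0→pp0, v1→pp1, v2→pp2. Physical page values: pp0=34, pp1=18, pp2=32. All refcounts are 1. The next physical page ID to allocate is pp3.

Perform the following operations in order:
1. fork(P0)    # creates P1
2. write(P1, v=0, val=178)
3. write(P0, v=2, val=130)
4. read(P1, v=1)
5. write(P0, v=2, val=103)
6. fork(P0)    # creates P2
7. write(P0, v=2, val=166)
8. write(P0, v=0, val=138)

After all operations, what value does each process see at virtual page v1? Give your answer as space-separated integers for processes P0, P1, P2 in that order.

Answer: 18 18 18

Derivation:
Op 1: fork(P0) -> P1. 3 ppages; refcounts: pp0:2 pp1:2 pp2:2
Op 2: write(P1, v0, 178). refcount(pp0)=2>1 -> COPY to pp3. 4 ppages; refcounts: pp0:1 pp1:2 pp2:2 pp3:1
Op 3: write(P0, v2, 130). refcount(pp2)=2>1 -> COPY to pp4. 5 ppages; refcounts: pp0:1 pp1:2 pp2:1 pp3:1 pp4:1
Op 4: read(P1, v1) -> 18. No state change.
Op 5: write(P0, v2, 103). refcount(pp4)=1 -> write in place. 5 ppages; refcounts: pp0:1 pp1:2 pp2:1 pp3:1 pp4:1
Op 6: fork(P0) -> P2. 5 ppages; refcounts: pp0:2 pp1:3 pp2:1 pp3:1 pp4:2
Op 7: write(P0, v2, 166). refcount(pp4)=2>1 -> COPY to pp5. 6 ppages; refcounts: pp0:2 pp1:3 pp2:1 pp3:1 pp4:1 pp5:1
Op 8: write(P0, v0, 138). refcount(pp0)=2>1 -> COPY to pp6. 7 ppages; refcounts: pp0:1 pp1:3 pp2:1 pp3:1 pp4:1 pp5:1 pp6:1
P0: v1 -> pp1 = 18
P1: v1 -> pp1 = 18
P2: v1 -> pp1 = 18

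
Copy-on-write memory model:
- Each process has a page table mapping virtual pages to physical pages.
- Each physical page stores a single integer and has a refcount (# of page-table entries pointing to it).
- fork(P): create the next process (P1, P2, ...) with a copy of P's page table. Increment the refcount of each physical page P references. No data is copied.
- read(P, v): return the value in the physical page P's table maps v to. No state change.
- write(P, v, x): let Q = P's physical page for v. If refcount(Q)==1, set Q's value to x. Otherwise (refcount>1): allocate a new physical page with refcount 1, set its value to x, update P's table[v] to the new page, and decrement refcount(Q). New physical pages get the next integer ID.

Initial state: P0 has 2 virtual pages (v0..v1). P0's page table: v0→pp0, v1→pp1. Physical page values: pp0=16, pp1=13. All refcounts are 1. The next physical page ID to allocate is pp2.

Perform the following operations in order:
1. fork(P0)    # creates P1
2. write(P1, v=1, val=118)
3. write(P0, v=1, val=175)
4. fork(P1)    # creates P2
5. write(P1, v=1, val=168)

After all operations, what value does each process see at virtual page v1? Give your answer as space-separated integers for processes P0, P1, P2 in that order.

Answer: 175 168 118

Derivation:
Op 1: fork(P0) -> P1. 2 ppages; refcounts: pp0:2 pp1:2
Op 2: write(P1, v1, 118). refcount(pp1)=2>1 -> COPY to pp2. 3 ppages; refcounts: pp0:2 pp1:1 pp2:1
Op 3: write(P0, v1, 175). refcount(pp1)=1 -> write in place. 3 ppages; refcounts: pp0:2 pp1:1 pp2:1
Op 4: fork(P1) -> P2. 3 ppages; refcounts: pp0:3 pp1:1 pp2:2
Op 5: write(P1, v1, 168). refcount(pp2)=2>1 -> COPY to pp3. 4 ppages; refcounts: pp0:3 pp1:1 pp2:1 pp3:1
P0: v1 -> pp1 = 175
P1: v1 -> pp3 = 168
P2: v1 -> pp2 = 118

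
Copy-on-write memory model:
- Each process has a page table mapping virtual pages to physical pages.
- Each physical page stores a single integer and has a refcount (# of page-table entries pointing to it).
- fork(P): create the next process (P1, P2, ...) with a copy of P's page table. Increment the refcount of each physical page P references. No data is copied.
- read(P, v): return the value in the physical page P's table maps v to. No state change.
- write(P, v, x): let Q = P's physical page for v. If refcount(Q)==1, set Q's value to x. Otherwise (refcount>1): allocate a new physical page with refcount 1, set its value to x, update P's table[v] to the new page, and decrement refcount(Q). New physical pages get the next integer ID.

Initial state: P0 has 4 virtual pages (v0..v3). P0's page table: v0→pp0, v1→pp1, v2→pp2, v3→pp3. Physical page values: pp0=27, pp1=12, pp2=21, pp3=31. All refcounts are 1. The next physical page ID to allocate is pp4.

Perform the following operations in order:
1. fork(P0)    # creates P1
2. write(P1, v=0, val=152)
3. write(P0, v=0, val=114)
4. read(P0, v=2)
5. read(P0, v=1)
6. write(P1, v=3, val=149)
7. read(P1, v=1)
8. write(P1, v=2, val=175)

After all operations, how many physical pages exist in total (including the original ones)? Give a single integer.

Answer: 7

Derivation:
Op 1: fork(P0) -> P1. 4 ppages; refcounts: pp0:2 pp1:2 pp2:2 pp3:2
Op 2: write(P1, v0, 152). refcount(pp0)=2>1 -> COPY to pp4. 5 ppages; refcounts: pp0:1 pp1:2 pp2:2 pp3:2 pp4:1
Op 3: write(P0, v0, 114). refcount(pp0)=1 -> write in place. 5 ppages; refcounts: pp0:1 pp1:2 pp2:2 pp3:2 pp4:1
Op 4: read(P0, v2) -> 21. No state change.
Op 5: read(P0, v1) -> 12. No state change.
Op 6: write(P1, v3, 149). refcount(pp3)=2>1 -> COPY to pp5. 6 ppages; refcounts: pp0:1 pp1:2 pp2:2 pp3:1 pp4:1 pp5:1
Op 7: read(P1, v1) -> 12. No state change.
Op 8: write(P1, v2, 175). refcount(pp2)=2>1 -> COPY to pp6. 7 ppages; refcounts: pp0:1 pp1:2 pp2:1 pp3:1 pp4:1 pp5:1 pp6:1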